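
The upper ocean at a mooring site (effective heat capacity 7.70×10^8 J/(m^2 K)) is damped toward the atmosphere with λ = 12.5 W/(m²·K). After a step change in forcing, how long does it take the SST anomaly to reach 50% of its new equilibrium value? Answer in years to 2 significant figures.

1.4 years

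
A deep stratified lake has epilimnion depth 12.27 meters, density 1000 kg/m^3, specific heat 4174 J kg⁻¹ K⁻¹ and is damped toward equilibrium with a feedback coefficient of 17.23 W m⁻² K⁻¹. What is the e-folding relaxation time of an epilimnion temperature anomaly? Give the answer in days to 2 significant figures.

34 days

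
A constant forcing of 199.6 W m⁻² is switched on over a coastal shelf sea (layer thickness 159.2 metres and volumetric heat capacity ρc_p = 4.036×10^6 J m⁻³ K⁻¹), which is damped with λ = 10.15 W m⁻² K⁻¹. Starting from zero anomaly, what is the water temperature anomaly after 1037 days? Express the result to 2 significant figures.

15 K

Areal heat capacity C = ρc_p × D = 4.036×10^6 × 159.2 = 6.43×10^8 J/(m²·K).
τ = C / λ = 6.43×10^8 / 10.15 = 6.33×10^7 s.
Equilibrium anomaly ΔT_eq = F / λ = 199.6 / 10.15 = 19.7 K.
t = 1037 days = 8.96×10^7 s, so t/τ = 1.42.
ΔT(t) = ΔT_eq (1 − e^(−t/τ)) = 19.7 × (1 − e^−1.42) = 14.9 K.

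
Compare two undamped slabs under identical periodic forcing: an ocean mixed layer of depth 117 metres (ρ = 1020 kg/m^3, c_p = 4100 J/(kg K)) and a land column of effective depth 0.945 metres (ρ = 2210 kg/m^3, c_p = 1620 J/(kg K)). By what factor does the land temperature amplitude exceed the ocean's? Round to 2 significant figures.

C_ocean = 1020 × 4100 × 117 = 4.89×10^8 J/(m²·K).
C_land = 2210 × 1620 × 0.945 = 3.38×10^6 J/(m²·K).
Undamped amplitude ∝ 1/C, so A_land/A_ocean = C_ocean/C_land = 145.

140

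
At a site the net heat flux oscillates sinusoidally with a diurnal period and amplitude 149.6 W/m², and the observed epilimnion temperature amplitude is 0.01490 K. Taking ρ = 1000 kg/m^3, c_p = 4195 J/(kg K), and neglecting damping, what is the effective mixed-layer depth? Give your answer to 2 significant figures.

33 m

ω = 2π / 86400 s = 7.27×10^-5 s⁻¹.
Required C = F₀ / (A ω) = 149.6 / (0.01490 × 7.27×10^-5) = 1.38×10^8 J/(m²·K).
D = C / (ρ c_p) = 1.38×10^8 / (1000 × 4195) = 32.9 m.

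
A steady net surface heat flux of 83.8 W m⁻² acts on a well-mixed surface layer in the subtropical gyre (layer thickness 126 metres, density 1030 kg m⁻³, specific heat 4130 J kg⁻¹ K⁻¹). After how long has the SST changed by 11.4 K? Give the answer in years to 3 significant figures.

Areal heat capacity C = ρ c_p D = 1030 × 4130 × 126 = 5.36×10^8 J m⁻² K⁻¹.
Time required: Δt = C ΔT / F = 5.36×10^8 × 11.4 / 83.8 = 7.29×10^7 s.
In years: 7.29×10^7 s / (3.156×10^7 s/year) = 2.31 years.

2.31 years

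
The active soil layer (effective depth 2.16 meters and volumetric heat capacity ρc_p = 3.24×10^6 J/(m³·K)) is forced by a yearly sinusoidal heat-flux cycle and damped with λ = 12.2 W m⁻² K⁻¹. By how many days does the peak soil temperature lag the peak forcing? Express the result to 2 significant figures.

6.6 days

Areal heat capacity C = ρc_p × D = 3.24×10^6 × 2.16 = 7.00×10^6 J/(m^2 K).
ω = 2π / 3.15×10^7 s = 1.99×10^-7 s⁻¹.
Phase lag φ = arctan(Cω/λ) = arctan(1.39/12.2) = 0.114 rad.
Time lag = φ / ω = 0.114 / 1.99×10^-7 = 5.71×10^5 s = 6.61 days.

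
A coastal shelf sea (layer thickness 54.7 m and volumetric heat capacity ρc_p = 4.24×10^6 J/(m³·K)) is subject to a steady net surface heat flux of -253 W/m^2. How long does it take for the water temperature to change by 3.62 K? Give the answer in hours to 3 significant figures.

Areal heat capacity C = ρc_p × D = 4.24×10^6 × 54.7 = 2.32×10^8 J m⁻² K⁻¹.
Time required: Δt = C ΔT / F = 2.32×10^8 × -3.62 / -253 = 3.32×10^6 s.
In hours: 3.32×10^6 s / (3600 s/hour) = 922 hours.

922 hours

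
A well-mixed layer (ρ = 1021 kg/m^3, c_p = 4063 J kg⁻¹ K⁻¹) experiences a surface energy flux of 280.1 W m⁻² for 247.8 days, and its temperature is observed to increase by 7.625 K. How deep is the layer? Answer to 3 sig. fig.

Heat input Q = F Δt = 280.1 × 2.14×10^7 s = 6.00×10^9 J/m².
Required areal heat capacity C = Q / ΔT = 7.86×10^8 J/(m²·K).
Depth D = C / (ρ c_p) = 7.86×10^8 / (1021 × 4063) = 190 m.

190 m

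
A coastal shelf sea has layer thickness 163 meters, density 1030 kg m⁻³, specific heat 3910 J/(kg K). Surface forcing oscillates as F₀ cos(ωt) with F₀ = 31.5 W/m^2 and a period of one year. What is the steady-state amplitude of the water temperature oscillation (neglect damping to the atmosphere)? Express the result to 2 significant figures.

0.24 K

Areal heat capacity C = ρ c_p D = 1030 × 3910 × 163 = 6.56×10^8 J/(m²·K).
Angular frequency ω = 2π / T = 2π / 3.15×10^7 s = 1.99×10^-7 s⁻¹.
Cω = 6.56×10^8 × 1.99×10^-7 = 131 W/(m²·K).
Amplitude A = F₀ / (Cω) = 31.5 / 131 = 0.241 K.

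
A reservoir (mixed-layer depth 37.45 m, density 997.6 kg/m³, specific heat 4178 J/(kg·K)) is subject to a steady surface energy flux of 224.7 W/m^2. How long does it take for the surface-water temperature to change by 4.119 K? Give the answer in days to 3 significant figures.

Areal heat capacity C = ρ c_p D = 997.6 × 4178 × 37.45 = 1.56×10^8 J m⁻² K⁻¹.
Time required: Δt = C ΔT / F = 1.56×10^8 × 4.119 / 224.7 = 2.86×10^6 s.
In days: 2.86×10^6 s / (86400 s/day) = 33.1 days.

33.1 days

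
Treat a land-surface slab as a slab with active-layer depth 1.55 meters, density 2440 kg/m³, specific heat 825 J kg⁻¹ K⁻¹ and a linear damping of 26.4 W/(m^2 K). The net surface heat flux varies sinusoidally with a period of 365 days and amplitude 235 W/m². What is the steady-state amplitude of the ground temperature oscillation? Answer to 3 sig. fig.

Areal heat capacity C = ρ c_p D = 2440 × 825 × 1.55 = 3.12×10^6 J m⁻² K⁻¹.
Angular frequency ω = 2π / T = 2π / 3.15×10^7 s = 1.99×10^-7 s⁻¹.
√((Cω)² + λ²) = √((0.622)² + 26.4²) = 26.4 W/(m²·K).
Amplitude A = F₀ / √((Cω)²+λ²) = 235 / 26.4 = 8.90 K.

8.90 K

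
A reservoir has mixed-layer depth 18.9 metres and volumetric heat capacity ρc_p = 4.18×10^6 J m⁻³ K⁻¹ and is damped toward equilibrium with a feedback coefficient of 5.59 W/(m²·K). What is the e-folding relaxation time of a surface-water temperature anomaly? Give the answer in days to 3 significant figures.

164 days

Areal heat capacity C = ρc_p × D = 4.18×10^6 × 18.9 = 7.90×10^7 J m⁻² K⁻¹.
Relaxation time τ = C / λ = 7.90×10^7 / 5.59 = 1.41×10^7 s.
In days: 1.41×10^7 s / (86400 s/day) = 164 days.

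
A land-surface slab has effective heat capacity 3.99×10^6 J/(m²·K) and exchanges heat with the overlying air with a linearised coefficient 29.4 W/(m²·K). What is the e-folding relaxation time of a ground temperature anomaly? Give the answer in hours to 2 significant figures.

38 hours

Areal heat capacity C = 3.99×10^6 J/(m²·K) (given).
Relaxation time τ = C / λ = 3.99×10^6 / 29.4 = 1.36×10^5 s.
In hours: 1.36×10^5 s / (3600 s/hour) = 37.7 hours.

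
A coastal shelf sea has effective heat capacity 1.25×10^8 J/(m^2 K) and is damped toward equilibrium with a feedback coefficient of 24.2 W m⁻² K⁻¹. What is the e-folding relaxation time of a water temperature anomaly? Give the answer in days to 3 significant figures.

Areal heat capacity C = 1.25×10^8 J/(m^2 K) (given).
Relaxation time τ = C / λ = 1.25×10^8 / 24.2 = 5.17×10^6 s.
In days: 5.17×10^6 s / (86400 s/day) = 59.8 days.

59.8 days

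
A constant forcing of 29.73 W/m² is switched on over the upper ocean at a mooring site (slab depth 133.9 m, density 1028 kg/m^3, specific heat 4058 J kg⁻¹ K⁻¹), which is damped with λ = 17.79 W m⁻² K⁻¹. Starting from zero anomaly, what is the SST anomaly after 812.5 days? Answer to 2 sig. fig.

Areal heat capacity C = ρ c_p D = 1028 × 4058 × 133.9 = 5.59×10^8 J/(m^2 K).
τ = C / λ = 5.59×10^8 / 17.79 = 3.14×10^7 s.
Equilibrium anomaly ΔT_eq = F / λ = 29.73 / 17.79 = 1.67 K.
t = 812.5 days = 7.02×10^7 s, so t/τ = 2.24.
ΔT(t) = ΔT_eq (1 − e^(−t/τ)) = 1.67 × (1 − e^−2.24) = 1.49 K.

1.5 K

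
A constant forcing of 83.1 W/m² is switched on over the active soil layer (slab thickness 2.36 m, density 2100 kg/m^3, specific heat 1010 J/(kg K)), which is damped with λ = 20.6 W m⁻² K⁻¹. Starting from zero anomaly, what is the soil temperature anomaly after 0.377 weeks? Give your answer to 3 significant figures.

2.46 K

Areal heat capacity C = ρ c_p D = 2100 × 1010 × 2.36 = 5.01×10^6 J/(m^2 K).
τ = C / λ = 5.01×10^6 / 20.6 = 2.43×10^5 s.
Equilibrium anomaly ΔT_eq = F / λ = 83.1 / 20.6 = 4.03 K.
t = 0.377 weeks = 2.28×10^5 s, so t/τ = 0.938.
ΔT(t) = ΔT_eq (1 − e^(−t/τ)) = 4.03 × (1 − e^−0.938) = 2.46 K.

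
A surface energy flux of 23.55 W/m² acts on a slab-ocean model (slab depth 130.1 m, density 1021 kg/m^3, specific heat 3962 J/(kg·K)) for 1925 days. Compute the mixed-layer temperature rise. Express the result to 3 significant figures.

7.44 K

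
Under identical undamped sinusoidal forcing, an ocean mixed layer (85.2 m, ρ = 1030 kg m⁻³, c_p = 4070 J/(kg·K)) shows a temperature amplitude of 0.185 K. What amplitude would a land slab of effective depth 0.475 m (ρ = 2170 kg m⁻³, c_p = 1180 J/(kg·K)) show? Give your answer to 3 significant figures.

C_ocean = 3.57×10^8 J/(m²·K); C_land = 1.22×10^6 J/(m²·K).
A ∝ 1/C ⇒ A_land = A_ocean × C_ocean/C_land = 0.185 × 294 = 54.3 K.

54.3 K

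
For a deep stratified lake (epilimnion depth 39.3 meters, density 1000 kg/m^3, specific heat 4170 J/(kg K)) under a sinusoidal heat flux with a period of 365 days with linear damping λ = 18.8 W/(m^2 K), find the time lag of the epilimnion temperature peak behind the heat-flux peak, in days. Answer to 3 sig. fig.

60.9 days

Areal heat capacity C = ρ c_p D = 1000 × 4170 × 39.3 = 1.64×10^8 J m⁻² K⁻¹.
ω = 2π / 3.15×10^7 s = 1.99×10^-7 s⁻¹.
Phase lag φ = arctan(Cω/λ) = arctan(32.7/18.8) = 1.05 rad.
Time lag = φ / ω = 1.05 / 1.99×10^-7 = 5.26×10^6 s = 60.9 days.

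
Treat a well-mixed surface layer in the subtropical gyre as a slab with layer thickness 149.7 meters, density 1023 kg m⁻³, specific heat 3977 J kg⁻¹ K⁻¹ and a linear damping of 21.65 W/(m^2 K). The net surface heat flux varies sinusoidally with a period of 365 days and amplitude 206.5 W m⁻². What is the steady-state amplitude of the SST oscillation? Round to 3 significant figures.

Areal heat capacity C = ρ c_p D = 1023 × 3977 × 149.7 = 6.09×10^8 J m⁻² K⁻¹.
Angular frequency ω = 2π / T = 2π / 3.15×10^7 s = 1.99×10^-7 s⁻¹.
√((Cω)² + λ²) = √((121)² + 21.65²) = 123 W/(m²·K).
Amplitude A = F₀ / √((Cω)²+λ²) = 206.5 / 123 = 1.68 K.

1.68 K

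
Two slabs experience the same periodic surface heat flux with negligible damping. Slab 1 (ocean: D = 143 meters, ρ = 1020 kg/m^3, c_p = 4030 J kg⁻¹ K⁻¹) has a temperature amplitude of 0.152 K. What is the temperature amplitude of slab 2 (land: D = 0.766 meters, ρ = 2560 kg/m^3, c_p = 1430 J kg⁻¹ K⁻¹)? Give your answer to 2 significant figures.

32 K

C_ocean = 5.88×10^8 J/(m²·K); C_land = 2.80×10^6 J/(m²·K).
A ∝ 1/C ⇒ A_land = A_ocean × C_ocean/C_land = 0.152 × 210 = 31.9 K.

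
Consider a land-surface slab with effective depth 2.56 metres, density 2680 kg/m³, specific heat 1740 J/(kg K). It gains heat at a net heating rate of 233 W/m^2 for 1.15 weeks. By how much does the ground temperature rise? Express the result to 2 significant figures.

14 K

Areal heat capacity C = ρ c_p D = 2680 × 1740 × 2.56 = 1.19×10^7 J/(m²·K).
Net heat input Q = F Δt = 233 × (1.15 weeks × 6.048×10^5 s/week) = 1.62×10^8 J/m².
ΔT = Q / C = 1.62×10^8 / 1.19×10^7 = 13.6 K.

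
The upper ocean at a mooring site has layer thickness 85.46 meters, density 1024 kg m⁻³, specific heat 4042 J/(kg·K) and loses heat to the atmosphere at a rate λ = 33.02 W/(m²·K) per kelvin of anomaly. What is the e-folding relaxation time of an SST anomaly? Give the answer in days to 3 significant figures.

Areal heat capacity C = ρ c_p D = 1024 × 4042 × 85.46 = 3.54×10^8 J m⁻² K⁻¹.
Relaxation time τ = C / λ = 3.54×10^8 / 33.02 = 1.07×10^7 s.
In days: 1.07×10^7 s / (86400 s/day) = 124 days.

124 days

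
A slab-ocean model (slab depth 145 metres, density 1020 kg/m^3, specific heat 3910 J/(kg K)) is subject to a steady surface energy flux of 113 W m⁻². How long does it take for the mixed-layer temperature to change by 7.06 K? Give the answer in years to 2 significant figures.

1.1 years

Areal heat capacity C = ρ c_p D = 1020 × 3910 × 145 = 5.78×10^8 J/(m²·K).
Time required: Δt = C ΔT / F = 5.78×10^8 × 7.06 / 113 = 3.61×10^7 s.
In years: 3.61×10^7 s / (3.156×10^7 s/year) = 1.14 years.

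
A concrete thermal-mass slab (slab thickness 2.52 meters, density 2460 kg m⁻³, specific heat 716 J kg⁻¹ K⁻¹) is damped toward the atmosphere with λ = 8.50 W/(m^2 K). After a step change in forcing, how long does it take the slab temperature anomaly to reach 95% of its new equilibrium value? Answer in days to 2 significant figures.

18 days

Areal heat capacity C = ρ c_p D = 2460 × 716 × 2.52 = 4.44×10^6 J m⁻² K⁻¹.
τ = C / λ = 4.44×10^6 / 8.50 = 5.22×10^5 s.
Fraction reached: 1 − e^(−t/τ) = 0.95 ⇒ t = −τ ln(1 − 0.95) = τ × 3.00.
t = 1.56×10^6 s = 18.1 days.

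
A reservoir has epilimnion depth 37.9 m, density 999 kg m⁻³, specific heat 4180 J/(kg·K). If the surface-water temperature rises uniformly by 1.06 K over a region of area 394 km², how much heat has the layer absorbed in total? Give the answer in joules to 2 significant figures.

6.6×10^16 J

Areal heat capacity C = ρ c_p D = 999 × 4180 × 37.9 = 1.58×10^8 J/(m^2 K).
Heat per unit area: q = C ΔT = 1.58×10^8 × 1.06 = 1.68×10^8 J/m².
Total heat: Q = q × A = 1.68×10^8 × (394 × 10⁶ m²) = 6.61×10^16 J.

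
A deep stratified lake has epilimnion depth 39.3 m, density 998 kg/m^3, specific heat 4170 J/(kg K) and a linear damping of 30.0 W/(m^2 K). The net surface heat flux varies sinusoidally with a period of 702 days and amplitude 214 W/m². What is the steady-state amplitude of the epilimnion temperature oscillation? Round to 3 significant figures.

Areal heat capacity C = ρ c_p D = 998 × 4170 × 39.3 = 1.64×10^8 J/(m²·K).
Angular frequency ω = 2π / T = 2π / 6.07×10^7 s = 1.04×10^-7 s⁻¹.
√((Cω)² + λ²) = √((16.9)² + 30.0²) = 34.5 W/(m²·K).
Amplitude A = F₀ / √((Cω)²+λ²) = 214 / 34.5 = 6.21 K.

6.21 K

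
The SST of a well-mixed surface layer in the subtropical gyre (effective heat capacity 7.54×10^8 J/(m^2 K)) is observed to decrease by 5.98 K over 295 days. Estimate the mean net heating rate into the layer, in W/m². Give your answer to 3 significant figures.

-177

Areal heat capacity C = 7.54×10^8 J/(m^2 K) (given).
Required heat per unit area: Q = C ΔT = 7.54×10^8 × -5.98 = -4.51×10^9 J/m².
Flux F = Q / Δt = -4.51×10^9 / 2.55×10^7 s = -177 W/m².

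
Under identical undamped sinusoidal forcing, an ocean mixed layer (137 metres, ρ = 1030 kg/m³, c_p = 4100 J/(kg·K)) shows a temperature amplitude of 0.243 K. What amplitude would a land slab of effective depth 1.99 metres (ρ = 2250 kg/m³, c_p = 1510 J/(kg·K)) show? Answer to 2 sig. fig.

C_ocean = 5.79×10^8 J/(m²·K); C_land = 6.76×10^6 J/(m²·K).
A ∝ 1/C ⇒ A_land = A_ocean × C_ocean/C_land = 0.243 × 85.6 = 20.8 K.

21 K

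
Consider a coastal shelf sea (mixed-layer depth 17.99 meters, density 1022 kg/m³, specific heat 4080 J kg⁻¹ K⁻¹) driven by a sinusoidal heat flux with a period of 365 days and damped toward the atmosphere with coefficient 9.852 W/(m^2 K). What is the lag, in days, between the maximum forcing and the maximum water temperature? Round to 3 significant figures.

57.4 days

Areal heat capacity C = ρ c_p D = 1022 × 4080 × 17.99 = 7.50×10^7 J/(m²·K).
ω = 2π / 3.15×10^7 s = 1.99×10^-7 s⁻¹.
Phase lag φ = arctan(Cω/λ) = arctan(14.9/9.852) = 0.988 rad.
Time lag = φ / ω = 0.988 / 1.99×10^-7 = 4.96×10^6 s = 57.4 days.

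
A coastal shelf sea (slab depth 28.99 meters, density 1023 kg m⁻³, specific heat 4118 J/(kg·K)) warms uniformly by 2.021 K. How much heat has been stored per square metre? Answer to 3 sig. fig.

Areal heat capacity C = ρ c_p D = 1023 × 4118 × 28.99 = 1.22×10^8 J m⁻² K⁻¹.
ΔQ = C ΔT = 1.22×10^8 × 2.021 = 2.47×10^8 J/m².

2.47×10^8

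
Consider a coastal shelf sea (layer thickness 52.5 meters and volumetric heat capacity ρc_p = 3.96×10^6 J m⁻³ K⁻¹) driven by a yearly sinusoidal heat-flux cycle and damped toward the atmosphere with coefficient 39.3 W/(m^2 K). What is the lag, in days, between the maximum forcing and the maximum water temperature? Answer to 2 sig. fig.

47 days

Areal heat capacity C = ρc_p × D = 3.96×10^6 × 52.5 = 2.08×10^8 J/(m^2 K).
ω = 2π / 3.15×10^7 s = 1.99×10^-7 s⁻¹.
Phase lag φ = arctan(Cω/λ) = arctan(41.4/39.3) = 0.812 rad.
Time lag = φ / ω = 0.812 / 1.99×10^-7 = 4.07×10^6 s = 47.2 days.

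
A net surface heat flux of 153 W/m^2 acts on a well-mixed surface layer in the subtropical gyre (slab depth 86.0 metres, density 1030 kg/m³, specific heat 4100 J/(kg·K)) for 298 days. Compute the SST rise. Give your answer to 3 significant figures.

10.8 K

Areal heat capacity C = ρ c_p D = 1030 × 4100 × 86.0 = 3.63×10^8 J/(m²·K).
Net heat input Q = F Δt = 153 × (298 days × 86400 s/day) = 3.94×10^9 J/m².
ΔT = Q / C = 3.94×10^9 / 3.63×10^8 = 10.8 K.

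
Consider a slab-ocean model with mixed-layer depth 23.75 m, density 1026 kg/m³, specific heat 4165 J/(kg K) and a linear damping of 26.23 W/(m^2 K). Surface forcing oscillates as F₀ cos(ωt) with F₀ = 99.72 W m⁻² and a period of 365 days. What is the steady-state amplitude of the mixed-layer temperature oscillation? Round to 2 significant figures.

3.0 K

Areal heat capacity C = ρ c_p D = 1026 × 4165 × 23.75 = 1.01×10^8 J m⁻² K⁻¹.
Angular frequency ω = 2π / T = 2π / 3.15×10^7 s = 1.99×10^-7 s⁻¹.
√((Cω)² + λ²) = √((20.2)² + 26.23²) = 33.1 W/(m²·K).
Amplitude A = F₀ / √((Cω)²+λ²) = 99.72 / 33.1 = 3.01 K.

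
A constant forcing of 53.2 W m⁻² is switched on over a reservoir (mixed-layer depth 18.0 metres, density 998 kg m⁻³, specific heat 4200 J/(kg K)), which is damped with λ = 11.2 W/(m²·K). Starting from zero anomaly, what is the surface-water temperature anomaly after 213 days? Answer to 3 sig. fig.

Areal heat capacity C = ρ c_p D = 998 × 4200 × 18.0 = 7.54×10^7 J/(m²·K).
τ = C / λ = 7.54×10^7 / 11.2 = 6.74×10^6 s.
Equilibrium anomaly ΔT_eq = F / λ = 53.2 / 11.2 = 4.75 K.
t = 213 days = 1.84×10^7 s, so t/τ = 2.73.
ΔT(t) = ΔT_eq (1 − e^(−t/τ)) = 4.75 × (1 − e^−2.73) = 4.44 K.

4.44 K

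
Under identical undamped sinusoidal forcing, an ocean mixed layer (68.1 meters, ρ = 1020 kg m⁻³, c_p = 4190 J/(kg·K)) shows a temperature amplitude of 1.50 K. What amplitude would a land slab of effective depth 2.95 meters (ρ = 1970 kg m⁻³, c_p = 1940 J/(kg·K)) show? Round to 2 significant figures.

39 K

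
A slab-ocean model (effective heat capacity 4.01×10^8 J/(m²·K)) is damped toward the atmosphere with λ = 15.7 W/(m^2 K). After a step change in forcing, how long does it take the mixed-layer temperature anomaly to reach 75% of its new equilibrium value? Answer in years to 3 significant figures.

1.12 years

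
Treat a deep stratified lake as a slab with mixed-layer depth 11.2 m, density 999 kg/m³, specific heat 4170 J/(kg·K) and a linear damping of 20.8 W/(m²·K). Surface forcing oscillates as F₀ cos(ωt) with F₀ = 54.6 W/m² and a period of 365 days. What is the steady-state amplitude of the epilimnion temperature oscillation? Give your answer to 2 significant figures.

2.4 K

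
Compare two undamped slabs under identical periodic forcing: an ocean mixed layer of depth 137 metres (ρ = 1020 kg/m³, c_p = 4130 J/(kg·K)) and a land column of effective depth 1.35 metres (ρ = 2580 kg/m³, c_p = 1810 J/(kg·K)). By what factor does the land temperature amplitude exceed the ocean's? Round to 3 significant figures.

C_ocean = 1020 × 4130 × 137 = 5.77×10^8 J/(m²·K).
C_land = 2580 × 1810 × 1.35 = 6.30×10^6 J/(m²·K).
Undamped amplitude ∝ 1/C, so A_land/A_ocean = C_ocean/C_land = 91.5.

91.5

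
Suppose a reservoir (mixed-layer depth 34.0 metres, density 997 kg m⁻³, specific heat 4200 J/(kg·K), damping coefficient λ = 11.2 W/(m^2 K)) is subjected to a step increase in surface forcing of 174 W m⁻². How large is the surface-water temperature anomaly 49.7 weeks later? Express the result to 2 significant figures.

Areal heat capacity C = ρ c_p D = 997 × 4200 × 34.0 = 1.42×10^8 J/(m^2 K).
τ = C / λ = 1.42×10^8 / 11.2 = 1.27×10^7 s.
Equilibrium anomaly ΔT_eq = F / λ = 174 / 11.2 = 15.5 K.
t = 49.7 weeks = 3.01×10^7 s, so t/τ = 2.36.
ΔT(t) = ΔT_eq (1 − e^(−t/τ)) = 15.5 × (1 − e^−2.36) = 14.1 K.

14 K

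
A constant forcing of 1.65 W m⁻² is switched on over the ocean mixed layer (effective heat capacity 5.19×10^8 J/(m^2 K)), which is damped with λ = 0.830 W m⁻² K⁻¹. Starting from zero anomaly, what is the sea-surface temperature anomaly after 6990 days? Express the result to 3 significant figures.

Areal heat capacity C = 5.19×10^8 J/(m^2 K) (given).
τ = C / λ = 5.19×10^8 / 0.830 = 6.25×10^8 s.
Equilibrium anomaly ΔT_eq = F / λ = 1.65 / 0.830 = 1.99 K.
t = 6990 days = 6.04×10^8 s, so t/τ = 0.966.
ΔT(t) = ΔT_eq (1 − e^(−t/τ)) = 1.99 × (1 − e^−0.966) = 1.23 K.

1.23 K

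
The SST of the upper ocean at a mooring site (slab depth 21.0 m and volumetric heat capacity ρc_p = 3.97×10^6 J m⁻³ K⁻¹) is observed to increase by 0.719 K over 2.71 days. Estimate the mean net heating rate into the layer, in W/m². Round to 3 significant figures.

256

Areal heat capacity C = ρc_p × D = 3.97×10^6 × 21.0 = 8.34×10^7 J/(m²·K).
Required heat per unit area: Q = C ΔT = 8.34×10^7 × 0.719 = 5.99×10^7 J/m².
Flux F = Q / Δt = 5.99×10^7 / 2.34×10^5 s = 256 W/m².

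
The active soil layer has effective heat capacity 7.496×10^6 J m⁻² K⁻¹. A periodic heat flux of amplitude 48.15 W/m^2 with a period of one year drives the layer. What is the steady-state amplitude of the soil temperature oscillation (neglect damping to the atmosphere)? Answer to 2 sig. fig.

32 K

Areal heat capacity C = 7.496×10^6 J m⁻² K⁻¹ (given).
Angular frequency ω = 2π / T = 2π / 3.15×10^7 s = 1.99×10^-7 s⁻¹.
Cω = 7.50×10^6 × 1.99×10^-7 = 1.49 W/(m²·K).
Amplitude A = F₀ / (Cω) = 48.15 / 1.49 = 32.2 K.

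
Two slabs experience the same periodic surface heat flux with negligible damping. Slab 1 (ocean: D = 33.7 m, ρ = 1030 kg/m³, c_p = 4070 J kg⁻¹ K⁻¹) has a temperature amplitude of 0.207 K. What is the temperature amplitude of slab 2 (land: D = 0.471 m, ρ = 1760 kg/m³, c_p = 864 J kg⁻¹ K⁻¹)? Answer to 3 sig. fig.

C_ocean = 1.41×10^8 J/(m²·K); C_land = 7.16×10^5 J/(m²·K).
A ∝ 1/C ⇒ A_land = A_ocean × C_ocean/C_land = 0.207 × 197 = 40.8 K.

40.8 K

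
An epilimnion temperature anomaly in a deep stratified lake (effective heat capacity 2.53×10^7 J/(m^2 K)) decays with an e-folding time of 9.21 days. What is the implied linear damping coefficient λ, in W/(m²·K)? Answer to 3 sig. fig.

Areal heat capacity C = 2.53×10^7 J/(m^2 K) (given).
τ = 9.21 days = 7.96×10^5 s.
λ = C / τ = 2.53×10^7 / 7.96×10^5 = 31.8 W/(m²·K).

31.8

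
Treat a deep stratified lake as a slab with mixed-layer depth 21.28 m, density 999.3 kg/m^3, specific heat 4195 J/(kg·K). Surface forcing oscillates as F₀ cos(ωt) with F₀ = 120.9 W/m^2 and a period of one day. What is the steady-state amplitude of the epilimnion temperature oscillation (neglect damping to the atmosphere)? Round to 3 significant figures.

Areal heat capacity C = ρ c_p D = 999.3 × 4195 × 21.28 = 8.92×10^7 J/(m^2 K).
Angular frequency ω = 2π / T = 2π / 86400 s = 7.27×10^-5 s⁻¹.
Cω = 8.92×10^7 × 7.27×10^-5 = 6490 W/(m²·K).
Amplitude A = F₀ / (Cω) = 120.9 / 6490 = 0.0186 K.

0.0186 K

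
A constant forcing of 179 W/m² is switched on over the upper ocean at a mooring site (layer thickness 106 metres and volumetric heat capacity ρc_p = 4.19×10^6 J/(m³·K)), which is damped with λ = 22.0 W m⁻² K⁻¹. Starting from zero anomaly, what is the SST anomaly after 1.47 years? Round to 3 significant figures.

7.32 K

Areal heat capacity C = ρc_p × D = 4.19×10^6 × 106 = 4.44×10^8 J/(m²·K).
τ = C / λ = 4.44×10^8 / 22.0 = 2.02×10^7 s.
Equilibrium anomaly ΔT_eq = F / λ = 179 / 22.0 = 8.14 K.
t = 1.47 years = 4.64×10^7 s, so t/τ = 2.30.
ΔT(t) = ΔT_eq (1 − e^(−t/τ)) = 8.14 × (1 − e^−2.30) = 7.32 K.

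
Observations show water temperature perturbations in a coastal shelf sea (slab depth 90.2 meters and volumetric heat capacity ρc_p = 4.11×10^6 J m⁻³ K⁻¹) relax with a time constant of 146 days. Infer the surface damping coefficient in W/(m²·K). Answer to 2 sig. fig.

29

Areal heat capacity C = ρc_p × D = 4.11×10^6 × 90.2 = 3.71×10^8 J/(m^2 K).
τ = 146 days = 1.26×10^7 s.
λ = C / τ = 3.71×10^8 / 1.26×10^7 = 29.4 W/(m²·K).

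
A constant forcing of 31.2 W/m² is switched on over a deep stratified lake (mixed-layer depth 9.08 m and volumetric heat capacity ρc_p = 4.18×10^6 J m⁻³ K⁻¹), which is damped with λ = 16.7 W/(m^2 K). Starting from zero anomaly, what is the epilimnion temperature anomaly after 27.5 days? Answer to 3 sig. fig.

1.21 K

Areal heat capacity C = ρc_p × D = 4.18×10^6 × 9.08 = 3.80×10^7 J/(m²·K).
τ = C / λ = 3.80×10^7 / 16.7 = 2.27×10^6 s.
Equilibrium anomaly ΔT_eq = F / λ = 31.2 / 16.7 = 1.87 K.
t = 27.5 days = 2.38×10^6 s, so t/τ = 1.05.
ΔT(t) = ΔT_eq (1 − e^(−t/τ)) = 1.87 × (1 − e^−1.05) = 1.21 K.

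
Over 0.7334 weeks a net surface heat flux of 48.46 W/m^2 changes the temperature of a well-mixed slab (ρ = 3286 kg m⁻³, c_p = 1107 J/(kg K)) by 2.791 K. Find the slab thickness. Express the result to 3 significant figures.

2.12 m

Heat input Q = F Δt = 48.46 × 4.44×10^5 s = 2.15×10^7 J/m².
Required areal heat capacity C = Q / ΔT = 7.70×10^6 J/(m²·K).
Depth D = C / (ρ c_p) = 7.70×10^6 / (3286 × 1107) = 2.12 m.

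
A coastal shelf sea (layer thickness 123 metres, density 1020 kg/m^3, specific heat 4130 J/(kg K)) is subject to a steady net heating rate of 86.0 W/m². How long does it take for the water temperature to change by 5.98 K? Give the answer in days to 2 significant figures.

420 days

Areal heat capacity C = ρ c_p D = 1020 × 4130 × 123 = 5.18×10^8 J/(m^2 K).
Time required: Δt = C ΔT / F = 5.18×10^8 × 5.98 / 86.0 = 3.60×10^7 s.
In days: 3.60×10^7 s / (86400 s/day) = 417 days.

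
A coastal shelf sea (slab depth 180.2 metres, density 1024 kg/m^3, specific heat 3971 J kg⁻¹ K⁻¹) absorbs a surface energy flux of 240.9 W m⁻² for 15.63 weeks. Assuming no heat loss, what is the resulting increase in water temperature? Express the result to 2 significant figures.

3.1 K

Areal heat capacity C = ρ c_p D = 1024 × 3971 × 180.2 = 7.33×10^8 J/(m^2 K).
Net heat input Q = F Δt = 240.9 × (15.63 weeks × 6.048×10^5 s/week) = 2.28×10^9 J/m².
ΔT = Q / C = 2.28×10^9 / 7.33×10^8 = 3.11 K.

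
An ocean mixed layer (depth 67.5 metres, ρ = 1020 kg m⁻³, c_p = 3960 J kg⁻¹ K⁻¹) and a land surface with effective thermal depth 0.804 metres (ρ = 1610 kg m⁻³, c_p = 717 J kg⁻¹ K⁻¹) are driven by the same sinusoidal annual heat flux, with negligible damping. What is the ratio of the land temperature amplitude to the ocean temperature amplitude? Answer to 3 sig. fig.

C_ocean = 1020 × 3960 × 67.5 = 2.73×10^8 J/(m²·K).
C_land = 1610 × 717 × 0.804 = 9.28×10^5 J/(m²·K).
Undamped amplitude ∝ 1/C, so A_land/A_ocean = C_ocean/C_land = 294.

294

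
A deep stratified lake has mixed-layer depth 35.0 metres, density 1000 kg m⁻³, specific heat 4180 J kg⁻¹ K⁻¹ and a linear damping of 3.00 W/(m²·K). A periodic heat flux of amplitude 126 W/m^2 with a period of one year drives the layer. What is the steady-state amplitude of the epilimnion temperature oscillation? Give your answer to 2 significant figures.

4.3 K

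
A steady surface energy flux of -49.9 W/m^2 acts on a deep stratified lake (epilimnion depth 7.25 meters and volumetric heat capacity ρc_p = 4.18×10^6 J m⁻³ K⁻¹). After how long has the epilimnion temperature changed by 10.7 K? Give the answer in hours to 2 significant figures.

Areal heat capacity C = ρc_p × D = 4.18×10^6 × 7.25 = 3.03×10^7 J m⁻² K⁻¹.
Time required: Δt = C ΔT / F = 3.03×10^7 × -10.7 / -49.9 = 6.50×10^6 s.
In hours: 6.50×10^6 s / (3600 s/hour) = 1810 hours.

1800 hours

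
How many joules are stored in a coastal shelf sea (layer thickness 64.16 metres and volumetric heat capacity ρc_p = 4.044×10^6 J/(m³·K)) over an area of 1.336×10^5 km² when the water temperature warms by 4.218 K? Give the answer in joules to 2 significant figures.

Areal heat capacity C = ρc_p × D = 4.044×10^6 × 64.16 = 2.59×10^8 J/(m²·K).
Heat per unit area: q = C ΔT = 2.59×10^8 × 4.218 = 1.09×10^9 J/m².
Total heat: Q = q × A = 1.09×10^9 × (1.336×10^5 × 10⁶ m²) = 1.46×10^20 J.

1.5×10^20 J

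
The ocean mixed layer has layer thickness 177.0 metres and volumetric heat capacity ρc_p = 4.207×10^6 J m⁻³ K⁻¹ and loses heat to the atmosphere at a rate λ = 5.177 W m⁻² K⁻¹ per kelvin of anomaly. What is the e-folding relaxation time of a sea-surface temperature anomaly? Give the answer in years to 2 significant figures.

4.6 years

Areal heat capacity C = ρc_p × D = 4.207×10^6 × 177.0 = 7.45×10^8 J/(m²·K).
Relaxation time τ = C / λ = 7.45×10^8 / 5.177 = 1.44×10^8 s.
In years: 1.44×10^8 s / (3.156×10^7 s/year) = 4.56 years.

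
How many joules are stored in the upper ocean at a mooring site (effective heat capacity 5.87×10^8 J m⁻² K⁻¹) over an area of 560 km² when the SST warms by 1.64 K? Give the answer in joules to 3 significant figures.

5.39×10^17 J

Areal heat capacity C = 5.87×10^8 J m⁻² K⁻¹ (given).
Heat per unit area: q = C ΔT = 5.87×10^8 × 1.64 = 9.63×10^8 J/m².
Total heat: Q = q × A = 9.63×10^8 × (560 × 10⁶ m²) = 5.39×10^17 J.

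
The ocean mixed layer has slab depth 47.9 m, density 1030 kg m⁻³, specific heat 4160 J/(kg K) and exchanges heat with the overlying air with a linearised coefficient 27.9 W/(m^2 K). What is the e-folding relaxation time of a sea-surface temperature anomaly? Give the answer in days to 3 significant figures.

Areal heat capacity C = ρ c_p D = 1030 × 4160 × 47.9 = 2.05×10^8 J m⁻² K⁻¹.
Relaxation time τ = C / λ = 2.05×10^8 / 27.9 = 7.36×10^6 s.
In days: 7.36×10^6 s / (86400 s/day) = 85.1 days.

85.1 days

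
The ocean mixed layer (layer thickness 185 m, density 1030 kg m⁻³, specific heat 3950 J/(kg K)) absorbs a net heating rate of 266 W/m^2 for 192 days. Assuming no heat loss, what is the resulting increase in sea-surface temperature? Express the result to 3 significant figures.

5.86 K

Areal heat capacity C = ρ c_p D = 1030 × 3950 × 185 = 7.53×10^8 J/(m^2 K).
Net heat input Q = F Δt = 266 × (192 days × 86400 s/day) = 4.41×10^9 J/m².
ΔT = Q / C = 4.41×10^9 / 7.53×10^8 = 5.86 K.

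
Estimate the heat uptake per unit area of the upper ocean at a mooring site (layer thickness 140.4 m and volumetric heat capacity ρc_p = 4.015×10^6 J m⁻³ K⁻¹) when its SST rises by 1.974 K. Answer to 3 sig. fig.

1.11×10^9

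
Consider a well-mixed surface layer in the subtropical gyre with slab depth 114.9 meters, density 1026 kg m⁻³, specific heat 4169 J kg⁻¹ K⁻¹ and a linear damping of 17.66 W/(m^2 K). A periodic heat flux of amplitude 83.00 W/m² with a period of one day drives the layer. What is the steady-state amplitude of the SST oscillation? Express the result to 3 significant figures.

0.00232 K

Areal heat capacity C = ρ c_p D = 1026 × 4169 × 114.9 = 4.91×10^8 J/(m^2 K).
Angular frequency ω = 2π / T = 2π / 86400 s = 7.27×10^-5 s⁻¹.
√((Cω)² + λ²) = √((35700)² + 17.66²) = 35700 W/(m²·K).
Amplitude A = F₀ / √((Cω)²+λ²) = 83.00 / 35700 = 0.00232 K.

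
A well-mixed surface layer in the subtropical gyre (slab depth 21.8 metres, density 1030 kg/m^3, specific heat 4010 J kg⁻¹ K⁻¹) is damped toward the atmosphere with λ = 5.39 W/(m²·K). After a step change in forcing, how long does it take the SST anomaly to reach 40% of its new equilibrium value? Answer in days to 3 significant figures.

98.8 days

Areal heat capacity C = ρ c_p D = 1030 × 4010 × 21.8 = 9.00×10^7 J/(m^2 K).
τ = C / λ = 9.00×10^7 / 5.39 = 1.67×10^7 s.
Fraction reached: 1 − e^(−t/τ) = 0.40 ⇒ t = −τ ln(1 − 0.40) = τ × 0.511.
t = 8.53×10^6 s = 98.8 days.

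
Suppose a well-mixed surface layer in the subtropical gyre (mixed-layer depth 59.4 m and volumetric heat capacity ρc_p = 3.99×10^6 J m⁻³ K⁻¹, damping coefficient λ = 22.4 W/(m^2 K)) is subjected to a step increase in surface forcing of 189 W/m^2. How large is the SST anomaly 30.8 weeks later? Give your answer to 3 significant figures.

6.99 K

Areal heat capacity C = ρc_p × D = 3.99×10^6 × 59.4 = 2.37×10^8 J/(m²·K).
τ = C / λ = 2.37×10^8 / 22.4 = 1.06×10^7 s.
Equilibrium anomaly ΔT_eq = F / λ = 189 / 22.4 = 8.44 K.
t = 30.8 weeks = 1.86×10^7 s, so t/τ = 1.76.
ΔT(t) = ΔT_eq (1 − e^(−t/τ)) = 8.44 × (1 − e^−1.76) = 6.99 K.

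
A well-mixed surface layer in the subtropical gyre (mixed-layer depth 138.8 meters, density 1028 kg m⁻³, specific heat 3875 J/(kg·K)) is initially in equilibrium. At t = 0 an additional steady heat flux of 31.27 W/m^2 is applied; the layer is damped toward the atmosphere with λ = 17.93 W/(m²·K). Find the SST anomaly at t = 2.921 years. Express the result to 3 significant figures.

Areal heat capacity C = ρ c_p D = 1028 × 3875 × 138.8 = 5.53×10^8 J/(m^2 K).
τ = C / λ = 5.53×10^8 / 17.93 = 3.08×10^7 s.
Equilibrium anomaly ΔT_eq = F / λ = 31.27 / 17.93 = 1.74 K.
t = 2.921 years = 9.22×10^7 s, so t/τ = 2.99.
ΔT(t) = ΔT_eq (1 − e^(−t/τ)) = 1.74 × (1 − e^−2.99) = 1.66 K.

1.66 K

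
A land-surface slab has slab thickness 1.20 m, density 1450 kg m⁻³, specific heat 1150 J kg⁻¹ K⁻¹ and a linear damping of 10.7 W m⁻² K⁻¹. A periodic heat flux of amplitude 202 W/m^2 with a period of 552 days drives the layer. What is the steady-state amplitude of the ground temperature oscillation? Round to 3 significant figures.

18.9 K

Areal heat capacity C = ρ c_p D = 1450 × 1150 × 1.20 = 2.00×10^6 J/(m^2 K).
Angular frequency ω = 2π / T = 2π / 4.77×10^7 s = 1.32×10^-7 s⁻¹.
√((Cω)² + λ²) = √((0.264)² + 10.7²) = 10.7 W/(m²·K).
Amplitude A = F₀ / √((Cω)²+λ²) = 202 / 10.7 = 18.9 K.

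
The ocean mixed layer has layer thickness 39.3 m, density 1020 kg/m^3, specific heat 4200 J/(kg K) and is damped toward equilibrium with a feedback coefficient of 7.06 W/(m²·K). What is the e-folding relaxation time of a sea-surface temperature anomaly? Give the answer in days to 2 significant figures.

280 days

Areal heat capacity C = ρ c_p D = 1020 × 4200 × 39.3 = 1.68×10^8 J m⁻² K⁻¹.
Relaxation time τ = C / λ = 1.68×10^8 / 7.06 = 2.38×10^7 s.
In days: 2.38×10^7 s / (86400 s/day) = 276 days.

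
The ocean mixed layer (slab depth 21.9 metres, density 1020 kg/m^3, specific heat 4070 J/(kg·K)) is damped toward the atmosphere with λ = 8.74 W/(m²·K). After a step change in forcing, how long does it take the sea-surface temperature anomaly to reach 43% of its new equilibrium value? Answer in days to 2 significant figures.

Areal heat capacity C = ρ c_p D = 1020 × 4070 × 21.9 = 9.09×10^7 J/(m²·K).
τ = C / λ = 9.09×10^7 / 8.74 = 1.04×10^7 s.
Fraction reached: 1 − e^(−t/τ) = 0.43 ⇒ t = −τ ln(1 − 0.43) = τ × 0.562.
t = 5.85×10^6 s = 67.7 days.

68 days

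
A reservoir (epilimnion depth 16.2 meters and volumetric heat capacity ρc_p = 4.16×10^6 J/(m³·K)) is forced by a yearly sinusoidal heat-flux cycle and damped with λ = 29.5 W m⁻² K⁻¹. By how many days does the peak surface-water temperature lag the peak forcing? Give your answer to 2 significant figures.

Areal heat capacity C = ρc_p × D = 4.16×10^6 × 16.2 = 6.74×10^7 J/(m^2 K).
ω = 2π / 3.15×10^7 s = 1.99×10^-7 s⁻¹.
Phase lag φ = arctan(Cω/λ) = arctan(13.4/29.5) = 0.427 rad.
Time lag = φ / ω = 0.427 / 1.99×10^-7 = 2.14×10^6 s = 24.8 days.

25 days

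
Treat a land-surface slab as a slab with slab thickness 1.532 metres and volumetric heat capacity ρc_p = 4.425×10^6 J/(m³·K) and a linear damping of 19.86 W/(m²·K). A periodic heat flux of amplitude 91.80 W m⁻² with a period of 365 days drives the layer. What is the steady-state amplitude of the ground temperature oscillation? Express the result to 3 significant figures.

4.61 K

Areal heat capacity C = ρc_p × D = 4.425×10^6 × 1.532 = 6.78×10^6 J/(m²·K).
Angular frequency ω = 2π / T = 2π / 3.15×10^7 s = 1.99×10^-7 s⁻¹.
√((Cω)² + λ²) = √((1.35)² + 19.86²) = 19.9 W/(m²·K).
Amplitude A = F₀ / √((Cω)²+λ²) = 91.80 / 19.9 = 4.61 K.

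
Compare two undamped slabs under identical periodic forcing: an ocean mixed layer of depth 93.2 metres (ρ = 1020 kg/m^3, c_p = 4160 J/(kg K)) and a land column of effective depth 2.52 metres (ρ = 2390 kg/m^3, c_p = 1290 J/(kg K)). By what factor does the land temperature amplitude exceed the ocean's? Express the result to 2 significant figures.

51

C_ocean = 1020 × 4160 × 93.2 = 3.95×10^8 J/(m²·K).
C_land = 2390 × 1290 × 2.52 = 7.77×10^6 J/(m²·K).
Undamped amplitude ∝ 1/C, so A_land/A_ocean = C_ocean/C_land = 50.9.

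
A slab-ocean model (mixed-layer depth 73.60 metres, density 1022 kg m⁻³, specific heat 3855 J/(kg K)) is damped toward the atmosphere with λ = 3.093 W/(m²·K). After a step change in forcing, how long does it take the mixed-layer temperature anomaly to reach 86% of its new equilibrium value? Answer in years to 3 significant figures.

5.84 years

Areal heat capacity C = ρ c_p D = 1022 × 3855 × 73.60 = 2.90×10^8 J m⁻² K⁻¹.
τ = C / λ = 2.90×10^8 / 3.093 = 9.38×10^7 s.
Fraction reached: 1 − e^(−t/τ) = 0.86 ⇒ t = −τ ln(1 − 0.86) = τ × 1.97.
t = 1.84×10^8 s = 5.84 years.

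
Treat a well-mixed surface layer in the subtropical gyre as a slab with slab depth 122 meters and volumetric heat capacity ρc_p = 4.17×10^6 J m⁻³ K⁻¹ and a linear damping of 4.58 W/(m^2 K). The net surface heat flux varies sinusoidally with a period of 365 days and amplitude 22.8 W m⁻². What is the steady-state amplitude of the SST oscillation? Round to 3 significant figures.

0.225 K

Areal heat capacity C = ρc_p × D = 4.17×10^6 × 122 = 5.09×10^8 J m⁻² K⁻¹.
Angular frequency ω = 2π / T = 2π / 3.15×10^7 s = 1.99×10^-7 s⁻¹.
√((Cω)² + λ²) = √((101)² + 4.58²) = 101 W/(m²·K).
Amplitude A = F₀ / √((Cω)²+λ²) = 22.8 / 101 = 0.225 K.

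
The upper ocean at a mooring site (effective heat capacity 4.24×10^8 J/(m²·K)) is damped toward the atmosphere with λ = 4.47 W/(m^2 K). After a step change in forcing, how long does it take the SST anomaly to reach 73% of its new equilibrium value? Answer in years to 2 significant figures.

Areal heat capacity C = 4.24×10^8 J/(m²·K) (given).
τ = C / λ = 4.24×10^8 / 4.47 = 9.49×10^7 s.
Fraction reached: 1 − e^(−t/τ) = 0.73 ⇒ t = −τ ln(1 − 0.73) = τ × 1.31.
t = 1.24×10^8 s = 3.94 years.

3.9 years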